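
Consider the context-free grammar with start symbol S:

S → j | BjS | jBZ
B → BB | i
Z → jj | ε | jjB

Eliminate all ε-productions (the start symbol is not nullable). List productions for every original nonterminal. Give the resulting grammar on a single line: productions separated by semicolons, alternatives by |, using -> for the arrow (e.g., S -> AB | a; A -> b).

S -> j | jB | BjS | jBZ; B -> i | BB; Z -> jj | jjB

Nullable set: {Z}.
S -> jBZ: Z nullable, giving jB | jBZ.
Drop Z -> ε.
Unchanged (no nullable symbols): S -> BjS; S -> j; B -> BB; B -> i; Z -> jj; Z -> jjB.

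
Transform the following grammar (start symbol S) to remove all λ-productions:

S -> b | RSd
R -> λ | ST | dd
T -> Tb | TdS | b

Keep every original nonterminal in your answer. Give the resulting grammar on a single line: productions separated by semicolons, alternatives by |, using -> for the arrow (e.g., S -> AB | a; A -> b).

Nullable set: {R}.
S -> RSd: R nullable, giving RSd | Sd.
Drop R -> λ.
Unchanged (no nullable symbols): S -> b; R -> ST; R -> dd; T -> Tb; T -> TdS; T -> b.

S -> b | Sd | RSd; R -> ST | dd; T -> b | Tb | TdS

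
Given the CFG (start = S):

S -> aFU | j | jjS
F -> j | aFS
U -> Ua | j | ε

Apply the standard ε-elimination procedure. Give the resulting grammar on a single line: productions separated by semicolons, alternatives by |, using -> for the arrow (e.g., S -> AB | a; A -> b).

Nullable set: {U}.
S -> aFU: U nullable, giving aF | aFU.
Drop U -> ε.
U -> Ua: U nullable, giving Ua | a.
Unchanged (no nullable symbols): S -> j; S -> jjS; F -> aFS; F -> j; U -> j.

S -> j | aF | aFU | jjS; F -> j | aFS; U -> a | j | Ua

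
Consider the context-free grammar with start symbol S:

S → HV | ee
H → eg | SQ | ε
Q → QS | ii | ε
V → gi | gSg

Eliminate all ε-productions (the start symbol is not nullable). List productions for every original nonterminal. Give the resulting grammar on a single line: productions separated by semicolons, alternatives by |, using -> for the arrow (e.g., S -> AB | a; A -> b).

Nullable set: {H, Q}.
S -> HV: H nullable, giving HV | V.
Drop H -> ε.
H -> SQ: Q nullable, giving S | SQ.
Drop Q -> ε.
Q -> QS: Q nullable, giving QS | S.
Unchanged (no nullable symbols): S -> ee; H -> eg; Q -> ii; V -> gSg; V -> gi.

S -> V | HV | ee; H -> S | SQ | eg; Q -> S | QS | ii; V -> gi | gSg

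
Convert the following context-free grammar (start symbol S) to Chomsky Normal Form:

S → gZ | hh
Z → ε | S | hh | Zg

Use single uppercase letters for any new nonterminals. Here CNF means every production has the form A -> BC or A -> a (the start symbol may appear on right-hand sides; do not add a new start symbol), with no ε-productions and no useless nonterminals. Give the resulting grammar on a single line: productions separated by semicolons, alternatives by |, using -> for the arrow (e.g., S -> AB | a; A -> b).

S -> g | AZ | BB; A -> g; B -> h; Z -> g | AZ | BB | ZA

Nullable: {Z}; after ε-elimination: S -> g | gZ | hh; Z -> S | g | Zg | hh.
After unit-elimination: S -> g | gZ | hh; Z -> g | Zg | gZ | hh.
TERM: introduce A -> g, B -> h and substitute in every rule of length ≥2.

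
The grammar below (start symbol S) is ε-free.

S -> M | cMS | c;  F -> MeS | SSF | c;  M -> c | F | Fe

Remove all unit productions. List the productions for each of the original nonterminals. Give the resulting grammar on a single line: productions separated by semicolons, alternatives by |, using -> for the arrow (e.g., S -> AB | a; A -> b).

S -> c | Fe | MeS | SSF | cMS; F -> c | MeS | SSF; M -> c | Fe | MeS | SSF

Unit productions: M->F, S->M.
Unit pairs (A ⇒* B via units): (M,F), (S,F), (S,M).
S: inherits non-unit rules of {F, M, S} → Fe | MeS | SSF | c | cMS.
F: inherits non-unit rules of {F} → MeS | SSF | c.
M: inherits non-unit rules of {F, M} → Fe | MeS | SSF | c.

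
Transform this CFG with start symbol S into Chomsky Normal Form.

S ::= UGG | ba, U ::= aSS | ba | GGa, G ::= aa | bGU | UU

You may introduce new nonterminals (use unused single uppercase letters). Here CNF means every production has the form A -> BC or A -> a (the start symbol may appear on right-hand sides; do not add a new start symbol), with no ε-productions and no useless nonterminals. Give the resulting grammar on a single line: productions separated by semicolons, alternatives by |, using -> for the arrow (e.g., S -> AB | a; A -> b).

No ε-productions.
No unit productions to eliminate.
TERM: introduce A -> a, B -> b and substitute in every rule of length ≥2.
BIN: G -> BGU becomes G -> BC, C -> GU; S -> UGG becomes S -> UD, D -> GG; U -> ASS becomes U -> AE, E -> SS; U -> GGA becomes U -> GF, F -> GA.

S -> BA | UD; A -> a; B -> b; C -> GU; D -> GG; E -> SS; F -> GA; G -> AA | BC | UU; U -> AE | BA | GF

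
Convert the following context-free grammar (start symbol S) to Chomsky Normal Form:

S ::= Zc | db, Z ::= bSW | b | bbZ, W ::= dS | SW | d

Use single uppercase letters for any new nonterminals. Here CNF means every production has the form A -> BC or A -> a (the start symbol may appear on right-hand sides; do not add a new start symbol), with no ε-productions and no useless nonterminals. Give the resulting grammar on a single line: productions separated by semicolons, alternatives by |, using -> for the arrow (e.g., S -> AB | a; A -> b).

No ε-productions.
No unit productions to eliminate.
TERM: introduce C -> b, A -> c, B -> d and substitute in every rule of length ≥2.
BIN: Z -> CCZ becomes Z -> CD, D -> CZ; Z -> CSW becomes Z -> CE, E -> SW.

S -> BC | ZA; A -> c; B -> d; C -> b; D -> CZ; E -> SW; W -> d | BS | SW; Z -> b | CD | CE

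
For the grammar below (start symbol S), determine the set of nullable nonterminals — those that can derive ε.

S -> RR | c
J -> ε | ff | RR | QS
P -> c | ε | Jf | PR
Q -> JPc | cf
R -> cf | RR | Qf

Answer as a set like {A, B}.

{J, P}

Directly nullable (have an ε-rule): {J, P}.
Not nullable: Q, R, S — each has a terminal in every rule's right-hand side or depends on a non-nullable symbol.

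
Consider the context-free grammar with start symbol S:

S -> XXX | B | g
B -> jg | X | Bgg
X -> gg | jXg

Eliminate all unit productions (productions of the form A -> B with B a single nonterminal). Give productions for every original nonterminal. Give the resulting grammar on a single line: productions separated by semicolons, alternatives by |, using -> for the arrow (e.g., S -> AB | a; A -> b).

Unit productions: B->X, S->B.
Unit pairs (A ⇒* B via units): (B,X), (S,B), (S,X).
S: inherits non-unit rules of {B, S, X} → Bgg | XXX | g | gg | jXg | jg.
B: inherits non-unit rules of {B, X} → Bgg | gg | jXg | jg.
X: inherits non-unit rules of {X} → gg | jXg.

S -> g | gg | jg | Bgg | XXX | jXg; B -> gg | jg | Bgg | jXg; X -> gg | jXg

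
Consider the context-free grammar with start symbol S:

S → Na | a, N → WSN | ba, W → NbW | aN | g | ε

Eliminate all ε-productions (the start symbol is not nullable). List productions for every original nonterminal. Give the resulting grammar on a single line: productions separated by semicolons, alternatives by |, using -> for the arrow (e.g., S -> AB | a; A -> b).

Nullable set: {W}.
N -> WSN: W nullable, giving SN | WSN.
Drop W -> ε.
W -> NbW: W nullable, giving Nb | NbW.
Unchanged (no nullable symbols): S -> Na; S -> a; N -> ba; W -> aN; W -> g.

S -> a | Na; N -> SN | ba | WSN; W -> g | Nb | aN | NbW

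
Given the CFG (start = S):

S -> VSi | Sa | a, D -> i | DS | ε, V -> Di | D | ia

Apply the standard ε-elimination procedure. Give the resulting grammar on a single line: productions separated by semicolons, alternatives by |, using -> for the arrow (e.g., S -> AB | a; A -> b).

Nullable set: {D, V}.
S -> VSi: V nullable, giving Si | VSi.
Drop D -> ε.
D -> DS: D nullable, giving DS | S.
V -> D: D nullable, giving D.
V -> Di: D nullable, giving Di | i.
Unchanged (no nullable symbols): S -> Sa; S -> a; D -> i; V -> ia.

S -> a | Sa | Si | VSi; D -> S | i | DS; V -> D | i | Di | ia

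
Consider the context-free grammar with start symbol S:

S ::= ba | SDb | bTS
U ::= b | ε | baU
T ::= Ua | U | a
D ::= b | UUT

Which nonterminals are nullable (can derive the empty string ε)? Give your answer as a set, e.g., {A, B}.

Directly nullable (have an ε-rule): {U}.
T is nullable via T -> U (every symbol on the right is already known nullable).
D is nullable via D -> UUT (every symbol on the right is already known nullable).
Not nullable: S — each has a terminal in every rule's right-hand side or depends on a non-nullable symbol.

{D, T, U}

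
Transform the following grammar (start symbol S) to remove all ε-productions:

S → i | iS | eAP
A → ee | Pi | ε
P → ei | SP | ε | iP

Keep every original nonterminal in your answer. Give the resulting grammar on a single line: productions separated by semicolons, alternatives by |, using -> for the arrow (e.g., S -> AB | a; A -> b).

S -> e | i | eA | eP | iS | eAP; A -> i | Pi | ee; P -> S | i | SP | ei | iP

Nullable set: {A, P}.
S -> eAP: A, P nullable, giving e | eA | eAP | eP.
Drop A -> ε.
A -> Pi: P nullable, giving Pi | i.
Drop P -> ε.
P -> SP: P nullable, giving S | SP.
P -> iP: P nullable, giving i | iP.
Unchanged (no nullable symbols): S -> i; S -> iS; A -> ee; P -> ei.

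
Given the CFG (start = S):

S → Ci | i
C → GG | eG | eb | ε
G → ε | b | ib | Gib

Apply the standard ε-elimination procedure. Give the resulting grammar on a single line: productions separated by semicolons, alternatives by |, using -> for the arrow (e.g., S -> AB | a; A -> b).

Nullable set: {C, G}.
S -> Ci: C nullable, giving Ci | i.
Drop C -> ε.
C -> GG: G, G nullable, giving G | GG.
C -> eG: G nullable, giving e | eG.
Drop G -> ε.
G -> Gib: G nullable, giving Gib | ib.
Unchanged (no nullable symbols): S -> i; C -> eb; G -> b; G -> ib.

S -> i | Ci; C -> G | e | GG | eG | eb; G -> b | ib | Gib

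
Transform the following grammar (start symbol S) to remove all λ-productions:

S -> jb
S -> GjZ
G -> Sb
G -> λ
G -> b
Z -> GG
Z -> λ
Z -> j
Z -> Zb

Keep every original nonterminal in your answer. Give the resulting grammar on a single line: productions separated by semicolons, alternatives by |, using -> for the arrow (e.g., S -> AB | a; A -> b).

Nullable set: {G, Z}.
S -> GjZ: G, Z nullable, giving Gj | GjZ | j | jZ.
Drop G -> λ.
Drop Z -> λ.
Z -> GG: G, G nullable, giving G | GG.
Z -> Zb: Z nullable, giving Zb | b.
Unchanged (no nullable symbols): S -> jb; G -> Sb; G -> b; Z -> j.

S -> j | Gj | jZ | jb | GjZ; G -> b | Sb; Z -> G | b | j | GG | Zb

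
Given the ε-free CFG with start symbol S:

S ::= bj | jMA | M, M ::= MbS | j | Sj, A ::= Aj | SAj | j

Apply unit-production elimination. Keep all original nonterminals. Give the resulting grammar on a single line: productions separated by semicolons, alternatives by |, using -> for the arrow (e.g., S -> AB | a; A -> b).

S -> j | Sj | bj | MbS | jMA; A -> j | Aj | SAj; M -> j | Sj | MbS

Unit productions: S->M.
Unit pairs (A ⇒* B via units): (S,M).
S: inherits non-unit rules of {M, S} → MbS | Sj | bj | j | jMA.
A: inherits non-unit rules of {A} → Aj | SAj | j.
M: inherits non-unit rules of {M} → MbS | Sj | j.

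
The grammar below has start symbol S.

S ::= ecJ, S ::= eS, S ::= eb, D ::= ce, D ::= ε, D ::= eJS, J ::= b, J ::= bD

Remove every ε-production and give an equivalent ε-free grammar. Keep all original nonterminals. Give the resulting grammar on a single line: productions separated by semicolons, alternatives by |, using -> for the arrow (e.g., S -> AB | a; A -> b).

S -> eS | eb | ecJ; D -> ce | eJS; J -> b | bD

Nullable set: {D}.
Drop D -> ε.
J -> bD: D nullable, giving b | bD.
Unchanged (no nullable symbols): S -> eS; S -> eb; S -> ecJ; D -> ce; D -> eJS; J -> b.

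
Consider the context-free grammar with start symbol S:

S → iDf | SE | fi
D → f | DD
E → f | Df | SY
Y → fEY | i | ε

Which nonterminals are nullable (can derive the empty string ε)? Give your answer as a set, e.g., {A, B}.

Directly nullable (have an ε-rule): {Y}.
Not nullable: D, E, S — each has a terminal in every rule's right-hand side or depends on a non-nullable symbol.

{Y}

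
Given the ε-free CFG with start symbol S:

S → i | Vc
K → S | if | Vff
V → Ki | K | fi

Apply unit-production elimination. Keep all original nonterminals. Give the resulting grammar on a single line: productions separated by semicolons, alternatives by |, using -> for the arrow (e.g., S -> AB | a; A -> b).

S -> i | Vc; K -> i | Vc | if | Vff; V -> i | Ki | Vc | fi | if | Vff

Unit productions: K->S, V->K.
Unit pairs (A ⇒* B via units): (K,S), (V,K), (V,S).
S: inherits non-unit rules of {S} → Vc | i.
K: inherits non-unit rules of {K, S} → Vc | Vff | i | if.
V: inherits non-unit rules of {K, S, V} → Ki | Vc | Vff | fi | i | if.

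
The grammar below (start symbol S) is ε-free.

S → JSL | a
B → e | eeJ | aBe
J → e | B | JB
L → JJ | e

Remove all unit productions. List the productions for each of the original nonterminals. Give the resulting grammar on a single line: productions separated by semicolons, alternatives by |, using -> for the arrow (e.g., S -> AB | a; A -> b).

S -> a | JSL; B -> e | aBe | eeJ; J -> e | JB | aBe | eeJ; L -> e | JJ

Unit productions: J->B.
Unit pairs (A ⇒* B via units): (J,B).
S: inherits non-unit rules of {S} → JSL | a.
B: inherits non-unit rules of {B} → aBe | e | eeJ.
J: inherits non-unit rules of {B, J} → JB | aBe | e | eeJ.
L: inherits non-unit rules of {L} → JJ | e.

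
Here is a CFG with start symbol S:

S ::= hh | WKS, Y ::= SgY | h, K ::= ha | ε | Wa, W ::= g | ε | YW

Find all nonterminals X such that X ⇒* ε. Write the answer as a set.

{K, W}

Directly nullable (have an ε-rule): {K, W}.
Not nullable: S, Y — each has a terminal in every rule's right-hand side or depends on a non-nullable symbol.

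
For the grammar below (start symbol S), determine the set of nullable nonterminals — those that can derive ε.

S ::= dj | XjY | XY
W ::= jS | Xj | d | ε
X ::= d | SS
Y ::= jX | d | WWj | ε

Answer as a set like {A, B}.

{W, Y}

Directly nullable (have an ε-rule): {W, Y}.
Not nullable: S, X — each has a terminal in every rule's right-hand side or depends on a non-nullable symbol.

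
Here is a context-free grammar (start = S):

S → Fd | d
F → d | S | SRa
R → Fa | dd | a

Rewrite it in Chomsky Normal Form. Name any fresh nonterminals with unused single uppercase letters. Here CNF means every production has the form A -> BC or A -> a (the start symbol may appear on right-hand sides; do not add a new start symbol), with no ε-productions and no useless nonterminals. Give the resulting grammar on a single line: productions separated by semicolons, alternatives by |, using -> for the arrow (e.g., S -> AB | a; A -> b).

No ε-productions.
After unit-elimination: S -> d | Fd; F -> d | Fd | SRa; R -> a | Fa | dd.
TERM: introduce B -> a, A -> d and substitute in every rule of length ≥2.
BIN: F -> SRB becomes F -> SC, C -> RB.

S -> d | FA; A -> d; B -> a; C -> RB; F -> d | FA | SC; R -> a | AA | FB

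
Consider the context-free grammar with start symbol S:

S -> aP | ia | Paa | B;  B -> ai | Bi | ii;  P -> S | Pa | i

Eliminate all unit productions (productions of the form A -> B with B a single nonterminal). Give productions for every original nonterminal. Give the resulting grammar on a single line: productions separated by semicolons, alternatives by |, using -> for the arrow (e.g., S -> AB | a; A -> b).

S -> Bi | aP | ai | ia | ii | Paa; B -> Bi | ai | ii; P -> i | Bi | Pa | aP | ai | ia | ii | Paa

Unit productions: P->S, S->B.
Unit pairs (A ⇒* B via units): (P,B), (P,S), (S,B).
S: inherits non-unit rules of {B, S} → Bi | Paa | aP | ai | ia | ii.
B: inherits non-unit rules of {B} → Bi | ai | ii.
P: inherits non-unit rules of {B, P, S} → Bi | Pa | Paa | aP | ai | i | ia | ii.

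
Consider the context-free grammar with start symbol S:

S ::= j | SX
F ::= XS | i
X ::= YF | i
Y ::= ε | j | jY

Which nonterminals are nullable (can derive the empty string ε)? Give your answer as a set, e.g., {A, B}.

{Y}

Directly nullable (have an ε-rule): {Y}.
Not nullable: F, S, X — each has a terminal in every rule's right-hand side or depends on a non-nullable symbol.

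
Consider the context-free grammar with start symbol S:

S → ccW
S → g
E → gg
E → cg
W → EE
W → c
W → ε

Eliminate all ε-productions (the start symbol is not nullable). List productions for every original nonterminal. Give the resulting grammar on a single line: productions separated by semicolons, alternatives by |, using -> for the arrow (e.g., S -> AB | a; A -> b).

Nullable set: {W}.
S -> ccW: W nullable, giving cc | ccW.
Drop W -> ε.
Unchanged (no nullable symbols): S -> g; E -> cg; E -> gg; W -> EE; W -> c.

S -> g | cc | ccW; E -> cg | gg; W -> c | EE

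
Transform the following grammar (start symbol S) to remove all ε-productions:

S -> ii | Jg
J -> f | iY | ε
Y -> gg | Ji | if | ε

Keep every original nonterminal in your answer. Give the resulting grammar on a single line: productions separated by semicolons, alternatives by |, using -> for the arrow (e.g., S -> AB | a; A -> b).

S -> g | Jg | ii; J -> f | i | iY; Y -> i | Ji | gg | if

Nullable set: {J, Y}.
S -> Jg: J nullable, giving Jg | g.
Drop J -> ε.
J -> iY: Y nullable, giving i | iY.
Drop Y -> ε.
Y -> Ji: J nullable, giving Ji | i.
Unchanged (no nullable symbols): S -> ii; J -> f; Y -> gg; Y -> if.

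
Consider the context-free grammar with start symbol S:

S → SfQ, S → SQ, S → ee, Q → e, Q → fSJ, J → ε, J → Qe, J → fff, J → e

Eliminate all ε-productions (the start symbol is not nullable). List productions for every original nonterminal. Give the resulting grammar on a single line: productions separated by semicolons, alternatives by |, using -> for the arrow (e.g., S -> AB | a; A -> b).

Nullable set: {J}.
Drop J -> ε.
Q -> fSJ: J nullable, giving fS | fSJ.
Unchanged (no nullable symbols): S -> SQ; S -> SfQ; S -> ee; J -> Qe; J -> e; J -> fff; Q -> e.

S -> SQ | ee | SfQ; J -> e | Qe | fff; Q -> e | fS | fSJ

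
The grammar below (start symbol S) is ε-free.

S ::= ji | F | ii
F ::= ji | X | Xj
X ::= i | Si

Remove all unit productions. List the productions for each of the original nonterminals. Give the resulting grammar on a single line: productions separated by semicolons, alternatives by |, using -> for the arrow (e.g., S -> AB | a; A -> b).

S -> i | Si | Xj | ii | ji; F -> i | Si | Xj | ji; X -> i | Si

Unit productions: F->X, S->F.
Unit pairs (A ⇒* B via units): (F,X), (S,F), (S,X).
S: inherits non-unit rules of {F, S, X} → Si | Xj | i | ii | ji.
F: inherits non-unit rules of {F, X} → Si | Xj | i | ji.
X: inherits non-unit rules of {X} → Si | i.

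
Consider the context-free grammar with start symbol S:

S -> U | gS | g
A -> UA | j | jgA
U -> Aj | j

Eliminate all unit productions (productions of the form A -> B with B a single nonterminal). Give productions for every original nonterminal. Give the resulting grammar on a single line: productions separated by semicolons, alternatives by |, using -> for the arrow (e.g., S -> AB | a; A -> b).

S -> g | j | Aj | gS; A -> j | UA | jgA; U -> j | Aj

Unit productions: S->U.
Unit pairs (A ⇒* B via units): (S,U).
S: inherits non-unit rules of {S, U} → Aj | g | gS | j.
A: inherits non-unit rules of {A} → UA | j | jgA.
U: inherits non-unit rules of {U} → Aj | j.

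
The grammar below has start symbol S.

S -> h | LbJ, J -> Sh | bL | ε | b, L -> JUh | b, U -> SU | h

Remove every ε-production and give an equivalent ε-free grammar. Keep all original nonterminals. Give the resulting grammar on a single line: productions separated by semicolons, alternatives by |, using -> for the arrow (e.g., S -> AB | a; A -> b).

Nullable set: {J}.
S -> LbJ: J nullable, giving Lb | LbJ.
Drop J -> ε.
L -> JUh: J nullable, giving JUh | Uh.
Unchanged (no nullable symbols): S -> h; J -> Sh; J -> b; J -> bL; L -> b; U -> SU; U -> h.

S -> h | Lb | LbJ; J -> b | Sh | bL; L -> b | Uh | JUh; U -> h | SU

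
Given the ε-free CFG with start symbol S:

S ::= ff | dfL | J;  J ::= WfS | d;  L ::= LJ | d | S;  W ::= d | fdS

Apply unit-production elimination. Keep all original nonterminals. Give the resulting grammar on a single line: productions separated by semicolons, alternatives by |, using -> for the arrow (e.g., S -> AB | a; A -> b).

S -> d | ff | WfS | dfL; J -> d | WfS; L -> d | LJ | ff | WfS | dfL; W -> d | fdS

Unit productions: L->S, S->J.
Unit pairs (A ⇒* B via units): (L,J), (L,S), (S,J).
S: inherits non-unit rules of {J, S} → WfS | d | dfL | ff.
J: inherits non-unit rules of {J} → WfS | d.
L: inherits non-unit rules of {J, L, S} → LJ | WfS | d | dfL | ff.
W: inherits non-unit rules of {W} → d | fdS.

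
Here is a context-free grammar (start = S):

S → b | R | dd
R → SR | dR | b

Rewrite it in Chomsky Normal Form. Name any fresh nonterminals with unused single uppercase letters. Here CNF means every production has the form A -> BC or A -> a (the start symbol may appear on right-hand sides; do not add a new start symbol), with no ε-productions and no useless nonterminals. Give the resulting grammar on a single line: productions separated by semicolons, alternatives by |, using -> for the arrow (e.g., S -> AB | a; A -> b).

No ε-productions.
After unit-elimination: S -> b | SR | dR | dd; R -> b | SR | dR.
TERM: introduce A -> d and substitute in every rule of length ≥2.

S -> b | AA | AR | SR; A -> d; R -> b | AR | SR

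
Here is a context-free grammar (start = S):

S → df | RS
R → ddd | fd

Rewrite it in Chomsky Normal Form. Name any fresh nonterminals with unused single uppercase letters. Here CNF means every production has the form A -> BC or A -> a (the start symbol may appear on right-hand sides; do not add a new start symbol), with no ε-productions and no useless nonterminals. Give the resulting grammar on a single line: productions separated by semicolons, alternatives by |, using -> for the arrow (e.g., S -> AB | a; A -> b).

S -> AB | RS; A -> d; B -> f; C -> AA; R -> AC | BA

No ε-productions.
No unit productions to eliminate.
TERM: introduce A -> d, B -> f and substitute in every rule of length ≥2.
BIN: R -> AAA becomes R -> AC, C -> AA.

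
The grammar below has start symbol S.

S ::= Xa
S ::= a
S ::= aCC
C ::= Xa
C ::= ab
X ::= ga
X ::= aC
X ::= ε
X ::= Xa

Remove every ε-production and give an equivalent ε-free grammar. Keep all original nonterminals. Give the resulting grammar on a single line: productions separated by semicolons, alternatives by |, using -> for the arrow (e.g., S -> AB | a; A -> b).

S -> a | Xa | aCC; C -> a | Xa | ab; X -> a | Xa | aC | ga

Nullable set: {X}.
S -> Xa: X nullable, giving Xa | a.
C -> Xa: X nullable, giving Xa | a.
Drop X -> ε.
X -> Xa: X nullable, giving Xa | a.
Unchanged (no nullable symbols): S -> a; S -> aCC; C -> ab; X -> aC; X -> ga.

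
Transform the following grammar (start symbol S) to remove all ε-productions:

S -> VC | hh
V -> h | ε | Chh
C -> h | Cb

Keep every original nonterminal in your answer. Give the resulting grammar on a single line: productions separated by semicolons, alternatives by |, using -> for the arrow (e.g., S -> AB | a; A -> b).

Nullable set: {V}.
S -> VC: V nullable, giving C | VC.
Drop V -> ε.
Unchanged (no nullable symbols): S -> hh; C -> Cb; C -> h; V -> Chh; V -> h.

S -> C | VC | hh; C -> h | Cb; V -> h | Chh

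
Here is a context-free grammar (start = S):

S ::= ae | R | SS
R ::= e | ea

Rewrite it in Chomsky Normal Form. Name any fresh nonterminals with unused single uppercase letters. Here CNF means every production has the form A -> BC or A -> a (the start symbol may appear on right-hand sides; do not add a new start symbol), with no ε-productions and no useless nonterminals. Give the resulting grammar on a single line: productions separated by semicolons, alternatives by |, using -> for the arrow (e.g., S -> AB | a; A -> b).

S -> e | AB | BA | SS; A -> e; B -> a

No ε-productions.
After unit-elimination: S -> e | SS | ae | ea; R -> e | ea.
TERM: introduce B -> a, A -> e and substitute in every rule of length ≥2.
Drop unreachable/unproductive: R.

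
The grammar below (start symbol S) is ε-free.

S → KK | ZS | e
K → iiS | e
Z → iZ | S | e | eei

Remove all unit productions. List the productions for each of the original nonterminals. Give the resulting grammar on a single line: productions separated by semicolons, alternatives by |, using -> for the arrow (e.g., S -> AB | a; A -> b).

S -> e | KK | ZS; K -> e | iiS; Z -> e | KK | ZS | iZ | eei

Unit productions: Z->S.
Unit pairs (A ⇒* B via units): (Z,S).
S: inherits non-unit rules of {S} → KK | ZS | e.
K: inherits non-unit rules of {K} → e | iiS.
Z: inherits non-unit rules of {S, Z} → KK | ZS | e | eei | iZ.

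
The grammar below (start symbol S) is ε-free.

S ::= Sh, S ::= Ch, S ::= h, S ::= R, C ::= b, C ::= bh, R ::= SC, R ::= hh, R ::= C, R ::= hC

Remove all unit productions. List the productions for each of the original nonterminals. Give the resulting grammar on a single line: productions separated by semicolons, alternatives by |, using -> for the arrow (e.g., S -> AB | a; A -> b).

Unit productions: R->C, S->R.
Unit pairs (A ⇒* B via units): (R,C), (S,C), (S,R).
S: inherits non-unit rules of {C, R, S} → Ch | SC | Sh | b | bh | h | hC | hh.
C: inherits non-unit rules of {C} → b | bh.
R: inherits non-unit rules of {C, R} → SC | b | bh | hC | hh.

S -> b | h | Ch | SC | Sh | bh | hC | hh; C -> b | bh; R -> b | SC | bh | hC | hh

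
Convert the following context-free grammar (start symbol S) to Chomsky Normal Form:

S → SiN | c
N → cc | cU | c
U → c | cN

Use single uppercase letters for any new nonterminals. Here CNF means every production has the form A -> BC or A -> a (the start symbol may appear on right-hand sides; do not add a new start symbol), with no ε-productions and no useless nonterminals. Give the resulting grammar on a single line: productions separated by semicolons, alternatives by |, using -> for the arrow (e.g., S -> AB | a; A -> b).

S -> c | SC; A -> c; B -> i; C -> BN; N -> c | AA | AU; U -> c | AN

No ε-productions.
No unit productions to eliminate.
TERM: introduce A -> c, B -> i and substitute in every rule of length ≥2.
BIN: S -> SBN becomes S -> SC, C -> BN.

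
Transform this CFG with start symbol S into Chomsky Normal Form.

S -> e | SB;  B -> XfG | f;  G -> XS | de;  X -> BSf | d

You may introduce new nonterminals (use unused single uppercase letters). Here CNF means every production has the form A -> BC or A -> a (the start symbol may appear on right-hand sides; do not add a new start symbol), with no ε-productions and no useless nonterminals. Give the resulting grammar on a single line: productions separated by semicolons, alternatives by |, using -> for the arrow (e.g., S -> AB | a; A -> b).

No ε-productions.
No unit productions to eliminate.
TERM: introduce C -> d, D -> e, A -> f and substitute in every rule of length ≥2.
BIN: B -> XAG becomes B -> XE, E -> AG; X -> BSA becomes X -> BF, F -> SA.

S -> e | SB; A -> f; B -> f | XE; C -> d; D -> e; E -> AG; F -> SA; G -> CD | XS; X -> d | BF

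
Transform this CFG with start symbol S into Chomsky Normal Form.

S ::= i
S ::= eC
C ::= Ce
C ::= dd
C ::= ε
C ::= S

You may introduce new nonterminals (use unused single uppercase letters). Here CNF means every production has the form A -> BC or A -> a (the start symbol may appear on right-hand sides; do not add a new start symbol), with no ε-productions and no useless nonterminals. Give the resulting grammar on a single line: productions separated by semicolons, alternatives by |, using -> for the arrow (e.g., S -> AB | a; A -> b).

Nullable: {C}; after ε-elimination: S -> e | i | eC; C -> S | e | Ce | dd.
After unit-elimination: S -> e | i | eC; C -> e | i | Ce | dd | eC.
TERM: introduce B -> d, A -> e and substitute in every rule of length ≥2.

S -> e | i | AC; A -> e; B -> d; C -> e | i | AC | BB | CA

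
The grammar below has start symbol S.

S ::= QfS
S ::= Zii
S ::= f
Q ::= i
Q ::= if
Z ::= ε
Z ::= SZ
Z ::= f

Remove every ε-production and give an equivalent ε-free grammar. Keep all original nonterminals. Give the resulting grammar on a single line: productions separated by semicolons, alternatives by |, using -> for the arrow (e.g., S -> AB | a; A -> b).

Nullable set: {Z}.
S -> Zii: Z nullable, giving Zii | ii.
Drop Z -> ε.
Z -> SZ: Z nullable, giving S | SZ.
Unchanged (no nullable symbols): S -> QfS; S -> f; Q -> i; Q -> if; Z -> f.

S -> f | ii | QfS | Zii; Q -> i | if; Z -> S | f | SZ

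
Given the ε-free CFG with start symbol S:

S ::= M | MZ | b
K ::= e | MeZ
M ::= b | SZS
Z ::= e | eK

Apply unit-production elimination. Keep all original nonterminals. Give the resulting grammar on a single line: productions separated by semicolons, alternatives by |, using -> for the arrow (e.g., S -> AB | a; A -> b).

S -> b | MZ | SZS; K -> e | MeZ; M -> b | SZS; Z -> e | eK

Unit productions: S->M.
Unit pairs (A ⇒* B via units): (S,M).
S: inherits non-unit rules of {M, S} → MZ | SZS | b.
K: inherits non-unit rules of {K} → MeZ | e.
M: inherits non-unit rules of {M} → SZS | b.
Z: inherits non-unit rules of {Z} → e | eK.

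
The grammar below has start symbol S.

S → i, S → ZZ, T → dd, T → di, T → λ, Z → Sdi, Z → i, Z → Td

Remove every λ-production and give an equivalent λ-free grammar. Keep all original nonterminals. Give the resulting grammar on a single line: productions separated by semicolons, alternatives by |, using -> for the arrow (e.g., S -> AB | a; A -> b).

S -> i | ZZ; T -> dd | di; Z -> d | i | Td | Sdi

Nullable set: {T}.
Drop T -> λ.
Z -> Td: T nullable, giving Td | d.
Unchanged (no nullable symbols): S -> ZZ; S -> i; T -> dd; T -> di; Z -> Sdi; Z -> i.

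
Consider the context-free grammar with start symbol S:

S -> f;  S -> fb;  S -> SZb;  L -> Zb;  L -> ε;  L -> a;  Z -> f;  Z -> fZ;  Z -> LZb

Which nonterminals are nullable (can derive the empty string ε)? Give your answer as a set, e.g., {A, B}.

Directly nullable (have an ε-rule): {L}.
Not nullable: S, Z — each has a terminal in every rule's right-hand side or depends on a non-nullable symbol.

{L}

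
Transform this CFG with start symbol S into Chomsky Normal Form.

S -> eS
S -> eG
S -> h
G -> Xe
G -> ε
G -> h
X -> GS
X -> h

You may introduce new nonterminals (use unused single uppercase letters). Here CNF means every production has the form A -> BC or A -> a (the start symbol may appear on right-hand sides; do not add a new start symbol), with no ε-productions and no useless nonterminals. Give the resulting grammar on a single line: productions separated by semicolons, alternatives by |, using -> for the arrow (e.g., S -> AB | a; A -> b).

Nullable: {G}; after ε-elimination: S -> e | h | eG | eS; G -> h | Xe; X -> S | h | GS.
After unit-elimination: S -> e | h | eG | eS; G -> h | Xe; X -> e | h | GS | eG | eS.
TERM: introduce A -> e and substitute in every rule of length ≥2.

S -> e | h | AG | AS; A -> e; G -> h | XA; X -> e | h | AG | AS | GS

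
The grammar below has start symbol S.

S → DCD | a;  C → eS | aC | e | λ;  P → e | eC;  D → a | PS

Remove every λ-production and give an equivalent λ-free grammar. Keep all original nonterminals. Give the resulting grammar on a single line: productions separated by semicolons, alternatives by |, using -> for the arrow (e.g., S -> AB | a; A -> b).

S -> a | DD | DCD; C -> a | e | aC | eS; D -> a | PS; P -> e | eC

Nullable set: {C}.
S -> DCD: C nullable, giving DCD | DD.
Drop C -> λ.
C -> aC: C nullable, giving a | aC.
P -> eC: C nullable, giving e | eC.
Unchanged (no nullable symbols): S -> a; C -> e; C -> eS; D -> PS; D -> a; P -> e.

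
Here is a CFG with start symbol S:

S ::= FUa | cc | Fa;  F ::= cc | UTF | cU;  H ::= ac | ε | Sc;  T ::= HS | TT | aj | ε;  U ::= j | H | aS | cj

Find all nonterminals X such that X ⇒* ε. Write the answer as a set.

{H, T, U}

Directly nullable (have an ε-rule): {H, T}.
U is nullable via U -> H (every symbol on the right is already known nullable).
Not nullable: F, S — each has a terminal in every rule's right-hand side or depends on a non-nullable symbol.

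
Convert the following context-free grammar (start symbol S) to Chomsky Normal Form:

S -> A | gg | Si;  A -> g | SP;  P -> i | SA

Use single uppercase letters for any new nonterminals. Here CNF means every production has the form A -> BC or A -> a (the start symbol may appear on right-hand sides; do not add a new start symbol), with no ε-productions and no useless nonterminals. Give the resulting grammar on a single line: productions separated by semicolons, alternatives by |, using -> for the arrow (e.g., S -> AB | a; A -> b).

No ε-productions.
After unit-elimination: S -> g | SP | Si | gg; A -> g | SP; P -> i | SA.
TERM: introduce C -> g, B -> i and substitute in every rule of length ≥2.

S -> g | CC | SB | SP; A -> g | SP; B -> i; C -> g; P -> i | SA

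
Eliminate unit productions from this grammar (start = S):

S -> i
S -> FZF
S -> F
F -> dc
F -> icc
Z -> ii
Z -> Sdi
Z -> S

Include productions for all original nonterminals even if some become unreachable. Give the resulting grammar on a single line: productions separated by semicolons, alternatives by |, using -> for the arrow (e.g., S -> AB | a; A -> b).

Unit productions: S->F, Z->S.
Unit pairs (A ⇒* B via units): (S,F), (Z,F), (Z,S).
S: inherits non-unit rules of {F, S} → FZF | dc | i | icc.
F: inherits non-unit rules of {F} → dc | icc.
Z: inherits non-unit rules of {F, S, Z} → FZF | Sdi | dc | i | icc | ii.

S -> i | dc | FZF | icc; F -> dc | icc; Z -> i | dc | ii | FZF | Sdi | icc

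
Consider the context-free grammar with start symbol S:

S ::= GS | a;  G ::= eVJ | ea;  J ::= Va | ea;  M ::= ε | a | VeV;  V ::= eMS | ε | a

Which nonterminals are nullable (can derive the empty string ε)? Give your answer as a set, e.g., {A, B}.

{M, V}

Directly nullable (have an ε-rule): {M, V}.
Not nullable: G, J, S — each has a terminal in every rule's right-hand side or depends on a non-nullable symbol.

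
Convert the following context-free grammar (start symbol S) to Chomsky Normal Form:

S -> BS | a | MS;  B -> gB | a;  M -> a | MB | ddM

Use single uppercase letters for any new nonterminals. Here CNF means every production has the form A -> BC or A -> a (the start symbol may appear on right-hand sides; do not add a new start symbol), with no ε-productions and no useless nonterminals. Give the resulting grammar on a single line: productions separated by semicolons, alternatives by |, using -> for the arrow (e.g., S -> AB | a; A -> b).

No ε-productions.
No unit productions to eliminate.
TERM: introduce C -> d, A -> g and substitute in every rule of length ≥2.
BIN: M -> CCM becomes M -> CD, D -> CM.

S -> a | BS | MS; A -> g; B -> a | AB; C -> d; D -> CM; M -> a | CD | MB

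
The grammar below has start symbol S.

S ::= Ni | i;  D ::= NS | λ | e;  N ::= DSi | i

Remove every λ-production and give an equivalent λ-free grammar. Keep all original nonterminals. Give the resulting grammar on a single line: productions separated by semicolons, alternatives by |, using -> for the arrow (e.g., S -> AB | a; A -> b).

Nullable set: {D}.
Drop D -> λ.
N -> DSi: D nullable, giving DSi | Si.
Unchanged (no nullable symbols): S -> Ni; S -> i; D -> NS; D -> e; N -> i.

S -> i | Ni; D -> e | NS; N -> i | Si | DSi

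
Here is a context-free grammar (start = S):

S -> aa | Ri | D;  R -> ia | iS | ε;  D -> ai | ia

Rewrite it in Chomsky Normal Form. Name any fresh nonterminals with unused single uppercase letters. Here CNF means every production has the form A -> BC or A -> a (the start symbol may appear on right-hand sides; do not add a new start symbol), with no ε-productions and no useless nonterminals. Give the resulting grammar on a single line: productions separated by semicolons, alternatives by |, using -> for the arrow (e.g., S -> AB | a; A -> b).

S -> i | AA | AB | BA | RB; A -> a; B -> i; R -> BA | BS

Nullable: {R}; after ε-elimination: S -> D | i | Ri | aa; D -> ai | ia; R -> iS | ia.
After unit-elimination: S -> i | Ri | aa | ai | ia; D -> ai | ia; R -> iS | ia.
TERM: introduce A -> a, B -> i and substitute in every rule of length ≥2.
Drop unreachable/unproductive: D.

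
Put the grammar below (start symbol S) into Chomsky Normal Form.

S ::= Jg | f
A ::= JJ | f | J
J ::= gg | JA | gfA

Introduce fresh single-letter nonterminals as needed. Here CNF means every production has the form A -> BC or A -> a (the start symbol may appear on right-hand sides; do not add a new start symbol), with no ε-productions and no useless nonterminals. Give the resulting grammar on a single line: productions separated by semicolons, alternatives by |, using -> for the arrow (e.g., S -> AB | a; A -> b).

S -> f | JB; A -> f | BB | BD | JA | JJ; B -> g; C -> f; D -> CA; E -> CA; J -> BB | BE | JA

No ε-productions.
After unit-elimination: S -> f | Jg; A -> f | JA | JJ | gg | gfA; J -> JA | gg | gfA.
TERM: introduce C -> f, B -> g and substitute in every rule of length ≥2.
BIN: A -> BCA becomes A -> BD, D -> CA; J -> BCA becomes J -> BE, E -> CA.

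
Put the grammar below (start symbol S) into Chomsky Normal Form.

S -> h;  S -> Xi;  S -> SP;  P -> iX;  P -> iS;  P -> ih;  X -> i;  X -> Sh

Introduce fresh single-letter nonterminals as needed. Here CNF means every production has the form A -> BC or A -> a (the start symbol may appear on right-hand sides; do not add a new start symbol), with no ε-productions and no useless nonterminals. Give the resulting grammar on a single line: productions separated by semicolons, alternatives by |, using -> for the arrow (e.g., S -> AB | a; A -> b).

S -> h | SP | XA; A -> i; B -> h; P -> AB | AS | AX; X -> i | SB

No ε-productions.
No unit productions to eliminate.
TERM: introduce B -> h, A -> i and substitute in every rule of length ≥2.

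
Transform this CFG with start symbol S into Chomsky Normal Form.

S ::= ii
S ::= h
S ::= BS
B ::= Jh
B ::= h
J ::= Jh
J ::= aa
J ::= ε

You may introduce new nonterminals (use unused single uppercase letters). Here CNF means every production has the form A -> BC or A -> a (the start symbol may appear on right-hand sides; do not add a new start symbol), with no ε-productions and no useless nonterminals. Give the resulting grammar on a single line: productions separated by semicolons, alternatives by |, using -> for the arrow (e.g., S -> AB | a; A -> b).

S -> h | BS | DD; A -> h; B -> h | JA; C -> a; D -> i; J -> h | CC | JA

Nullable: {J}; after ε-elimination: S -> h | BS | ii; B -> h | Jh; J -> h | Jh | aa.
No unit productions to eliminate.
TERM: introduce C -> a, A -> h, D -> i and substitute in every rule of length ≥2.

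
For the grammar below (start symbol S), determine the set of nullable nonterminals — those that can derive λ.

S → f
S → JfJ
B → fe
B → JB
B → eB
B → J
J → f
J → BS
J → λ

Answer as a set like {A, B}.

Directly nullable (have an ε-rule): {J}.
B is nullable via B -> J (every symbol on the right is already known nullable).
Not nullable: S — each has a terminal in every rule's right-hand side or depends on a non-nullable symbol.

{B, J}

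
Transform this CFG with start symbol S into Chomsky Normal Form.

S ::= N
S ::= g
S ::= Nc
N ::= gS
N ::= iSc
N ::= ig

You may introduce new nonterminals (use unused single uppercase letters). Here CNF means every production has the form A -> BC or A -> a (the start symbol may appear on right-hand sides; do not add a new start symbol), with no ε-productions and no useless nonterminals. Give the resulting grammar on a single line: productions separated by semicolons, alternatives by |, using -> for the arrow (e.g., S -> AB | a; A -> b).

No ε-productions.
After unit-elimination: S -> g | Nc | gS | ig | iSc; N -> gS | ig | iSc.
TERM: introduce C -> c, A -> g, B -> i and substitute in every rule of length ≥2.
BIN: N -> BSC becomes N -> BD, D -> SC; S -> BSC becomes S -> BE, E -> SC.

S -> g | AS | BA | BE | NC; A -> g; B -> i; C -> c; D -> SC; E -> SC; N -> AS | BA | BD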